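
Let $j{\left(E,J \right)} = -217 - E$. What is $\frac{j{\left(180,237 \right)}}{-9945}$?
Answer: $\frac{397}{9945} \approx 0.03992$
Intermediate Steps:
$\frac{j{\left(180,237 \right)}}{-9945} = \frac{-217 - 180}{-9945} = \left(-217 - 180\right) \left(- \frac{1}{9945}\right) = \left(-397\right) \left(- \frac{1}{9945}\right) = \frac{397}{9945}$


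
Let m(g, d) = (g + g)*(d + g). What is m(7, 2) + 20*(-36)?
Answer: -594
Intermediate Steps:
m(g, d) = 2*g*(d + g) (m(g, d) = (2*g)*(d + g) = 2*g*(d + g))
m(7, 2) + 20*(-36) = 2*7*(2 + 7) + 20*(-36) = 2*7*9 - 720 = 126 - 720 = -594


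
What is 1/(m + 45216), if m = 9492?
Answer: 1/54708 ≈ 1.8279e-5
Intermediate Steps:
1/(m + 45216) = 1/(9492 + 45216) = 1/54708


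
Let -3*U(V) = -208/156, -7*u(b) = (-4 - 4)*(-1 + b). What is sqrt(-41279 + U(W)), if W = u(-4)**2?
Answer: I*sqrt(371507)/3 ≈ 203.17*I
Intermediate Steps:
u(b) = -8/7 + 8*b/7 (u(b) = -(-4 - 4)*(-1 + b)/7 = -(-8)*(-1 + b)/7 = -(8 - 8*b)/7 = -8/7 + 8*b/7)
W = 1600/49 (W = (-8/7 + (8/7)*(-4))**2 = (-8/7 - 32/7)**2 = (-40/7)**2 = 1600/49 ≈ 32.653)
U(V) = 4/9 (U(V) = -(-208)/(3*156) = -1/3*(-4/3) = 4/9)
sqrt(-41279 + U(W)) = sqrt(-41279 + 4/9) = sqrt(-371507/9) = I*sqrt(371507)/3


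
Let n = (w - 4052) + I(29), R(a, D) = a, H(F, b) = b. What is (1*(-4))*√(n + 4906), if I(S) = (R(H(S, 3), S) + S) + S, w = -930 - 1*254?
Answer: -4*I*√269 ≈ -65.605*I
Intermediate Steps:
w = -1184 (w = -930 - 254 = -1184)
I(S) = 3 + 2*S (I(S) = (3 + S) + S = 3 + 2*S)
n = -5175 (n = (-1184 - 4052) + (3 + 2*29) = -5236 + (3 + 58) = -5236 + 61 = -5175)
(1*(-4))*√(n + 4906) = (1*(-4))*√(-5175 + 4906) = -4*I*√269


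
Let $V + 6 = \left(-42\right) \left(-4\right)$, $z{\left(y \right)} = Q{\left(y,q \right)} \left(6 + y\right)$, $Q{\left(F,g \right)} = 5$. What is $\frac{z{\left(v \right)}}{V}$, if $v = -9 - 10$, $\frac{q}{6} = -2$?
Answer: $- \frac{65}{162} \approx -0.40123$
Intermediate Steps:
$q = -12$ ($q = 6 \left(-2\right) = -12$)
$v = -19$
$z{\left(y \right)} = 30 + 5 y$ ($z{\left(y \right)} = 5 \left(6 + y\right) = 30 + 5 y$)
$V = 162$ ($V = -6 - -168 = -6 + 168 = 162$)
$\frac{z{\left(v \right)}}{V} = \frac{30 + 5 \left(-19\right)}{162} = \left(30 - 95\right) \frac{1}{162} = \left(-65\right) \frac{1}{162} = - \frac{65}{162}$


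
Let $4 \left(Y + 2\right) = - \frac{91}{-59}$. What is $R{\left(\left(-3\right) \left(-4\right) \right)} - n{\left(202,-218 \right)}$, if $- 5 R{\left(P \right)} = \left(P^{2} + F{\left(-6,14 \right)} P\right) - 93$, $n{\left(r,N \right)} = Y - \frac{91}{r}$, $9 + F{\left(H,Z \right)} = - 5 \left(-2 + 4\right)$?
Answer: $\frac{4465067}{119180} \approx 37.465$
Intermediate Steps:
$F{\left(H,Z \right)} = -19$ ($F{\left(H,Z \right)} = -9 - 5 \left(-2 + 4\right) = -9 - 10 = -19$)
$Y = - \frac{381}{236}$ ($Y = -2 + \frac{\left(-91\right) \frac{1}{-59}}{4} = -2 + \frac{\left(-91\right) \left(- \frac{1}{59}\right)}{4} = -2 + \frac{1}{4} \cdot \frac{91}{59} = -2 + \frac{91}{236} = - \frac{381}{236} \approx -1.6144$)
$n{\left(r,N \right)} = - \frac{381}{236} - \frac{91}{r}$
$R{\left(P \right)} = \frac{93}{5} - \frac{P^{2}}{5} + \frac{19 P}{5}$ ($R{\left(P \right)} = - \frac{\left(P^{2} - 19 P\right) - 93}{5} = - \frac{-93 + P^{2} - 19 P}{5} = \frac{93}{5} - \frac{P^{2}}{5} + \frac{19 P}{5}$)
$R{\left(\left(-3\right) \left(-4\right) \right)} - n{\left(202,-218 \right)} = \left(\frac{93}{5} - \frac{\left(\left(-3\right) \left(-4\right)\right)^{2}}{5} + \frac{19 \left(\left(-3\right) \left(-4\right)\right)}{5}\right) - \left(- \frac{381}{236} - \frac{91}{202}\right) = \left(\frac{93}{5} - \frac{12^{2}}{5} + \frac{19}{5} \cdot 12\right) - \left(- \frac{381}{236} - \frac{91}{202}\right) = \left(\frac{93}{5} - \frac{144}{5} + \frac{228}{5}\right) - \left(- \frac{381}{236} - \frac{91}{202}\right) = \left(\frac{93}{5} - \frac{144}{5} + \frac{228}{5}\right) - - \frac{49219}{23836} = \frac{177}{5} + \frac{49219}{23836} = \frac{4465067}{119180}$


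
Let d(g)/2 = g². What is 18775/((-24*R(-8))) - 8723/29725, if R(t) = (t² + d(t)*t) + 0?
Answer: 71421791/136972800 ≈ 0.52143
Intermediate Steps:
d(g) = 2*g²
R(t) = t² + 2*t³ (R(t) = (t² + (2*t²)*t) + 0 = (t² + 2*t³) + 0 = t² + 2*t³)
18775/((-24*R(-8))) - 8723/29725 = 18775/((-24*(-8)²*(1 + 2*(-8)))) - 8723/29725 = 18775/((-1536*(1 - 16))) - 8723*1/29725 = 18775/((-1536*(-15))) - 8723/29725 = 18775/((-24*(-960))) - 8723/29725 = 18775/23040 - 8723/29725 = 18775*(1/23040) - 8723/29725 = 3755/4608 - 8723/29725 = 71421791/136972800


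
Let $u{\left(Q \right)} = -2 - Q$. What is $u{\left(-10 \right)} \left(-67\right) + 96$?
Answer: $-440$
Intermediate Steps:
$u{\left(-10 \right)} \left(-67\right) + 96 = \left(-2 - -10\right) \left(-67\right) + 96 = \left(-2 + 10\right) \left(-67\right) + 96 = 8 \left(-67\right) + 96 = -536 + 96 = -440$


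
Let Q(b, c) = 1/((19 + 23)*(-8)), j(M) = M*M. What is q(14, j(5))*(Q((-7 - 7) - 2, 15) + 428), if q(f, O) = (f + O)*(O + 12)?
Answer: 69171167/112 ≈ 6.1760e+5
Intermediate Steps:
j(M) = M²
q(f, O) = (12 + O)*(O + f) (q(f, O) = (O + f)*(12 + O) = (12 + O)*(O + f))
Q(b, c) = -1/336 (Q(b, c) = -⅛/42 = (1/42)*(-⅛) = -1/336)
q(14, j(5))*(Q((-7 - 7) - 2, 15) + 428) = ((5²)² + 12*5² + 12*14 + 5²*14)*(-1/336 + 428) = (25² + 12*25 + 168 + 25*14)*(143807/336) = (625 + 300 + 168 + 350)*(143807/336) = 1443*(143807/336) = 69171167/112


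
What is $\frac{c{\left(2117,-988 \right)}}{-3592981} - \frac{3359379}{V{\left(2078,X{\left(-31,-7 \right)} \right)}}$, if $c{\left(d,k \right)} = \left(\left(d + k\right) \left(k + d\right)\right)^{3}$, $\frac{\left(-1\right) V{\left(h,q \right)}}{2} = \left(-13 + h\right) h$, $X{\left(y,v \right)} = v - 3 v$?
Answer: $- \frac{2538991263002702198949163}{4405066565620} \approx -5.7638 \cdot 10^{11}$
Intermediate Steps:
$X{\left(y,v \right)} = - 2 v$
$V{\left(h,q \right)} = - 2 h \left(-13 + h\right)$ ($V{\left(h,q \right)} = - 2 \left(-13 + h\right) h = - 2 h \left(-13 + h\right)$)
$c{\left(d,k \right)} = \left(d + k\right)^{6}$ ($c{\left(d,k \right)} = \left(\left(d + k\right) \left(d + k\right)\right)^{3} = \left(\left(d + k\right)^{2}\right)^{3} = \left(d + k\right)^{6}$)
$\frac{c{\left(2117,-988 \right)}}{-3592981} - \frac{3359379}{V{\left(2078,X{\left(-31,-7 \right)} \right)}} = \frac{\left(2117 - 988\right)^{6}}{-3592981} - \frac{3359379}{2 \cdot 2078 \left(13 - 2078\right)} = 1129^{6} \left(- \frac{1}{3592981}\right) - \frac{3359379}{2 \cdot 2078 \left(13 - 2078\right)} = 2070921569798556721 \left(- \frac{1}{3592981}\right) - \frac{3359379}{2 \cdot 2078 \left(-2065\right)} = - \frac{2070921569798556721}{3592981} - \frac{3359379}{-8582140} = - \frac{2070921569798556721}{3592981} - - \frac{3359379}{8582140} = - \frac{2070921569798556721}{3592981} + \frac{3359379}{8582140} = - \frac{2538991263002702198949163}{4405066565620}$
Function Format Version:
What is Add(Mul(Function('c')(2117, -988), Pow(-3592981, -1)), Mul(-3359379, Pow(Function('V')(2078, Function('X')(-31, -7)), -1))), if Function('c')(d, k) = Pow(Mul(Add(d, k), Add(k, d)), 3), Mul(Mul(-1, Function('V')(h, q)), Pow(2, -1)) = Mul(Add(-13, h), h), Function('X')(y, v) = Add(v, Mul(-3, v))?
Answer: Rational(-2538991263002702198949163, 4405066565620) ≈ -5.7638e+11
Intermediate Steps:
Function('X')(y, v) = Mul(-2, v)
Function('V')(h, q) = Mul(-2, h, Add(-13, h)) (Function('V')(h, q) = Mul(-2, Mul(Add(-13, h), h)) = Mul(-2, Mul(h, Add(-13, h))) = Mul(-2, h, Add(-13, h)))
Function('c')(d, k) = Pow(Add(d, k), 6) (Function('c')(d, k) = Pow(Mul(Add(d, k), Add(d, k)), 3) = Pow(Pow(Add(d, k), 2), 3) = Pow(Add(d, k), 6))
Add(Mul(Function('c')(2117, -988), Pow(-3592981, -1)), Mul(-3359379, Pow(Function('V')(2078, Function('X')(-31, -7)), -1))) = Add(Mul(Pow(Add(2117, -988), 6), Pow(-3592981, -1)), Mul(-3359379, Pow(Mul(2, 2078, Add(13, Mul(-1, 2078))), -1))) = Add(Mul(Pow(1129, 6), Rational(-1, 3592981)), Mul(-3359379, Pow(Mul(2, 2078, Add(13, -2078)), -1))) = Add(Mul(2070921569798556721, Rational(-1, 3592981)), Mul(-3359379, Pow(Mul(2, 2078, -2065), -1))) = Add(Rational(-2070921569798556721, 3592981), Mul(-3359379, Pow(-8582140, -1))) = Add(Rational(-2070921569798556721, 3592981), Mul(-3359379, Rational(-1, 8582140))) = Add(Rational(-2070921569798556721, 3592981), Rational(3359379, 8582140)) = Rational(-2538991263002702198949163, 4405066565620)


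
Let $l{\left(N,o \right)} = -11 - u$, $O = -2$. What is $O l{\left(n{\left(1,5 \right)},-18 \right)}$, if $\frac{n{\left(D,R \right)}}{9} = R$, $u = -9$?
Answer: $4$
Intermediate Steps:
$n{\left(D,R \right)} = 9 R$
$l{\left(N,o \right)} = -2$ ($l{\left(N,o \right)} = -11 - -9 = -11 + 9 = -2$)
$O l{\left(n{\left(1,5 \right)},-18 \right)} = \left(-2\right) \left(-2\right) = 4$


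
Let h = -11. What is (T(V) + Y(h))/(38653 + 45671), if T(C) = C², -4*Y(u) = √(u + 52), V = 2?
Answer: 1/21081 - √41/337296 ≈ 2.8452e-5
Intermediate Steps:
Y(u) = -√(52 + u)/4 (Y(u) = -√(u + 52)/4 = -√(52 + u)/4)
(T(V) + Y(h))/(38653 + 45671) = (2² - √(52 - 11)/4)/(38653 + 45671) = (4 - √41/4)/84324 = (4 - √41/4)*(1/84324) = 1/21081 - √41/337296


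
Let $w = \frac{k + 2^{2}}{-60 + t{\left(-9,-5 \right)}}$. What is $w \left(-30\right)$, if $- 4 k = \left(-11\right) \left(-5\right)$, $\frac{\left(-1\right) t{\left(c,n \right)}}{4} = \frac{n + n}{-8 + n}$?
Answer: $- \frac{1521}{328} \approx -4.6372$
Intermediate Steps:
$t{\left(c,n \right)} = - \frac{8 n}{-8 + n}$ ($t{\left(c,n \right)} = - 4 \frac{n + n}{-8 + n} = - 4 \frac{2 n}{-8 + n} = - \frac{8 n}{-8 + n}$)
$k = - \frac{55}{4}$ ($k = - \frac{\left(-11\right) \left(-5\right)}{4} = \left(- \frac{1}{4}\right) 55 = - \frac{55}{4} \approx -13.75$)
$w = \frac{507}{3280}$ ($w = \frac{- \frac{55}{4} + 2^{2}}{-60 - - \frac{40}{-8 - 5}} = \frac{- \frac{55}{4} + 4}{-60 - - \frac{40}{-13}} = - \frac{39}{4 \left(-60 - \left(-40\right) \left(- \frac{1}{13}\right)\right)} = - \frac{39}{4 \left(-60 - \frac{40}{13}\right)} = - \frac{39}{4 \left(- \frac{820}{13}\right)} = \left(- \frac{39}{4}\right) \left(- \frac{13}{820}\right) = \frac{507}{3280} \approx 0.15457$)
$w \left(-30\right) = \frac{507}{3280} \left(-30\right) = - \frac{1521}{328}$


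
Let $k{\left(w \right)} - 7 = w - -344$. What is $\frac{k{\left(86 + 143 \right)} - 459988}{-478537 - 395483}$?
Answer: $\frac{38284}{72835} \approx 0.52563$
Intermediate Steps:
$k{\left(w \right)} = 351 + w$ ($k{\left(w \right)} = 7 + \left(w - -344\right) = 7 + \left(w + 344\right) = 7 + \left(344 + w\right) = 351 + w$)
$\frac{k{\left(86 + 143 \right)} - 459988}{-478537 - 395483} = \frac{\left(351 + \left(86 + 143\right)\right) - 459988}{-478537 - 395483} = \frac{\left(351 + 229\right) - 459988}{-874020} = \left(580 - 459988\right) \left(- \frac{1}{874020}\right) = \left(-459408\right) \left(- \frac{1}{874020}\right) = \frac{38284}{72835}$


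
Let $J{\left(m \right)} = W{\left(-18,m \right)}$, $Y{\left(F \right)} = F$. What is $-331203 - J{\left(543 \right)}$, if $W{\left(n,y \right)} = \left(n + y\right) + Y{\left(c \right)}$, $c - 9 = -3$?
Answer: $-331734$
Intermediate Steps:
$c = 6$ ($c = 9 - 3 = 6$)
$W{\left(n,y \right)} = 6 + n + y$ ($W{\left(n,y \right)} = \left(n + y\right) + 6 = 6 + n + y$)
$J{\left(m \right)} = -12 + m$ ($J{\left(m \right)} = 6 - 18 + m = -12 + m$)
$-331203 - J{\left(543 \right)} = -331203 - \left(-12 + 543\right) = -331203 - 531 = -331734$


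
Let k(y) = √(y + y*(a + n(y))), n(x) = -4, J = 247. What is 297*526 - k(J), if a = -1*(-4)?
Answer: 156222 - √247 ≈ 1.5621e+5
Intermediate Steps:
a = 4
k(y) = √y (k(y) = √(y + y*(4 - 4)) = √(y + y*0) = √(y + 0) = √y)
297*526 - k(J) = 297*526 - √247 = 156222 - √247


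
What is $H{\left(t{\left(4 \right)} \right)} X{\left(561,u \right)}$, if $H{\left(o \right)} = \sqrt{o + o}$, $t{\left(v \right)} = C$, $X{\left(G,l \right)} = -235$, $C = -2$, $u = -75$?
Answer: $- 470 i \approx - 470.0 i$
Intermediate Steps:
$t{\left(v \right)} = -2$
$H{\left(o \right)} = \sqrt{2} \sqrt{o}$ ($H{\left(o \right)} = \sqrt{2 o} = \sqrt{2} \sqrt{o}$)
$H{\left(t{\left(4 \right)} \right)} X{\left(561,u \right)} = \sqrt{2} \sqrt{-2} \left(-235\right) = \sqrt{2} i \sqrt{2} \left(-235\right) = 2 i \left(-235\right) = - 470 i$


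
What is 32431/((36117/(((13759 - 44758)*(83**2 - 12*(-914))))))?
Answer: -5984050752211/12039 ≈ -4.9706e+8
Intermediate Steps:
32431/((36117/(((13759 - 44758)*(83**2 - 12*(-914)))))) = 32431/((36117/((-30999*(6889 + 10968))))) = 32431/((36117/((-30999*17857)))) = 32431/((36117/(-553549143))) = 32431/((36117*(-1/553549143))) = 32431/(-12039/184516381) = 32431*(-184516381/12039) = -5984050752211/12039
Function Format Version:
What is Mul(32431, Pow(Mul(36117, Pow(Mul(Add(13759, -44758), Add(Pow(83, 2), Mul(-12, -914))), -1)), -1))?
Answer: Rational(-5984050752211, 12039) ≈ -4.9706e+8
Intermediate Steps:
Mul(32431, Pow(Mul(36117, Pow(Mul(Add(13759, -44758), Add(Pow(83, 2), Mul(-12, -914))), -1)), -1)) = Mul(32431, Pow(Mul(36117, Pow(Mul(-30999, Add(6889, 10968)), -1)), -1)) = Mul(32431, Pow(Mul(36117, Pow(Mul(-30999, 17857), -1)), -1)) = Mul(32431, Pow(Mul(36117, Pow(-553549143, -1)), -1)) = Mul(32431, Pow(Mul(36117, Rational(-1, 553549143)), -1)) = Mul(32431, Pow(Rational(-12039, 184516381), -1)) = Mul(32431, Rational(-184516381, 12039)) = Rational(-5984050752211, 12039)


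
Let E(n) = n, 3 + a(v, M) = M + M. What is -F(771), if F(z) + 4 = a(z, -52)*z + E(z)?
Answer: 81730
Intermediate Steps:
a(v, M) = -3 + 2*M (a(v, M) = -3 + (M + M) = -3 + 2*M)
F(z) = -4 - 106*z (F(z) = -4 + ((-3 + 2*(-52))*z + z) = -4 + ((-3 - 104)*z + z) = -4 + (-107*z + z) = -4 - 106*z)
-F(771) = -(-4 - 106*771) = -(-4 - 81726) = -1*(-81730) = 81730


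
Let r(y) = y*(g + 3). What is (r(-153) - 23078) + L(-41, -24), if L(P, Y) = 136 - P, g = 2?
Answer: -23666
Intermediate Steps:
r(y) = 5*y (r(y) = y*(2 + 3) = y*5 = 5*y)
(r(-153) - 23078) + L(-41, -24) = (5*(-153) - 23078) + (136 - 1*(-41)) = (-765 - 23078) + (136 + 41) = -23843 + 177 = -23666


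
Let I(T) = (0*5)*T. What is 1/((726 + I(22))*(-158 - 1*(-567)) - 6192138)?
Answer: -1/5895204 ≈ -1.6963e-7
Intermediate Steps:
I(T) = 0 (I(T) = 0*T = 0)
1/((726 + I(22))*(-158 - 1*(-567)) - 6192138) = 1/((726 + 0)*(-158 - 1*(-567)) - 6192138) = 1/(726*(-158 + 567) - 6192138) = 1/(726*409 - 6192138) = 1/(296934 - 6192138) = 1/(-5895204) = -1/5895204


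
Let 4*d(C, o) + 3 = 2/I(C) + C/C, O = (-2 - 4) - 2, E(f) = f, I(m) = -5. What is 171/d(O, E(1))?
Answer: -285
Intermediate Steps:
O = -8 (O = -6 - 2 = -8)
d(C, o) = -3/5 (d(C, o) = -3/4 + (2/(-5) + C/C)/4 = -3/4 + (2*(-1/5) + 1)/4 = -3/4 + (-2/5 + 1)/4 = -3/4 + (1/4)*(3/5) = -3/4 + 3/20 = -3/5)
171/d(O, E(1)) = 171/(-3/5) = 171*(-5/3) = -285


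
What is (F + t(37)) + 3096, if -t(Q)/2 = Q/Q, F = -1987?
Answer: 1107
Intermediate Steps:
t(Q) = -2 (t(Q) = -2*Q/Q = -2*1 = -2)
(F + t(37)) + 3096 = (-1987 - 2) + 3096 = -1989 + 3096 = 1107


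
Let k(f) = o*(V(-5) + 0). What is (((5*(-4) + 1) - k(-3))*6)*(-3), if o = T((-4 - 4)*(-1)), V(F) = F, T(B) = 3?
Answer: 72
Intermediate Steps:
o = 3
k(f) = -15 (k(f) = 3*(-5 + 0) = 3*(-5) = -15)
(((5*(-4) + 1) - k(-3))*6)*(-3) = (((5*(-4) + 1) - 1*(-15))*6)*(-3) = (((-20 + 1) + 15)*6)*(-3) = ((-19 + 15)*6)*(-3) = -4*6*(-3) = -24*(-3) = 72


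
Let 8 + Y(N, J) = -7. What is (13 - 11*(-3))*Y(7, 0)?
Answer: -690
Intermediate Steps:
Y(N, J) = -15 (Y(N, J) = -8 - 7 = -15)
(13 - 11*(-3))*Y(7, 0) = (13 - 11*(-3))*(-15) = (13 + 33)*(-15) = 46*(-15) = -690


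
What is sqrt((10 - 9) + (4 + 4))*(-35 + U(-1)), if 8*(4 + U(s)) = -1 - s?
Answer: -117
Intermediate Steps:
U(s) = -33/8 - s/8 (U(s) = -4 + (-1 - s)/8 = -4 + (-1/8 - s/8) = -33/8 - s/8)
sqrt((10 - 9) + (4 + 4))*(-35 + U(-1)) = sqrt((10 - 9) + (4 + 4))*(-35 + (-33/8 - 1/8*(-1))) = sqrt(1 + 8)*(-35 + (-33/8 + 1/8)) = sqrt(9)*(-35 - 4) = 3*(-39) = -117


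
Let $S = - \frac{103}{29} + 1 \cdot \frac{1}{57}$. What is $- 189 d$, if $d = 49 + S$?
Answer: $- \frac{4734765}{551} \approx -8593.0$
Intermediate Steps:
$S = - \frac{5842}{1653}$ ($S = \left(-103\right) \frac{1}{29} + 1 \cdot \frac{1}{57} = - \frac{103}{29} + \frac{1}{57} = - \frac{5842}{1653} \approx -3.5342$)
$d = \frac{75155}{1653}$ ($d = 49 - \frac{5842}{1653} = \frac{75155}{1653} \approx 45.466$)
$- 189 d = \left(-189\right) \frac{75155}{1653} = - \frac{4734765}{551}$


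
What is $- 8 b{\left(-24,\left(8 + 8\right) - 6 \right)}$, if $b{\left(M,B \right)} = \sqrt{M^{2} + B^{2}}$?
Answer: $-208$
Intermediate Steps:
$b{\left(M,B \right)} = \sqrt{B^{2} + M^{2}}$
$- 8 b{\left(-24,\left(8 + 8\right) - 6 \right)} = - 8 \sqrt{\left(\left(8 + 8\right) - 6\right)^{2} + \left(-24\right)^{2}} = - 8 \sqrt{\left(16 - 6\right)^{2} + 576} = - 8 \sqrt{10^{2} + 576} = - 8 \sqrt{100 + 576} = - 8 \sqrt{676} = \left(-8\right) 26 = -208$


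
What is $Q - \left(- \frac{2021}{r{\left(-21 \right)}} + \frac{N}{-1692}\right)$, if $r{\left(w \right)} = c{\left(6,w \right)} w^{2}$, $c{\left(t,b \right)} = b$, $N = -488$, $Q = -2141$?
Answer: $- \frac{932127172}{435267} \approx -2141.5$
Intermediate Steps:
$r{\left(w \right)} = w^{3}$ ($r{\left(w \right)} = w w^{2} = w^{3}$)
$Q - \left(- \frac{2021}{r{\left(-21 \right)}} + \frac{N}{-1692}\right) = -2141 - \left(- \frac{2021}{\left(-21\right)^{3}} - \frac{488}{-1692}\right) = -2141 - \left(- \frac{2021}{-9261} - - \frac{122}{423}\right) = -2141 - \left(\left(-2021\right) \left(- \frac{1}{9261}\right) + \frac{122}{423}\right) = -2141 - \left(\frac{2021}{9261} + \frac{122}{423}\right) = -2141 - \frac{220525}{435267} = - \frac{932127172}{435267}$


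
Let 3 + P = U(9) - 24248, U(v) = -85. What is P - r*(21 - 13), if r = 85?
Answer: -25016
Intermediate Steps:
P = -24336 (P = -3 + (-85 - 24248) = -3 - 24333 = -24336)
P - r*(21 - 13) = -24336 - 85*(21 - 13) = -24336 - 85*8 = -24336 - 1*680 = -24336 - 680 = -25016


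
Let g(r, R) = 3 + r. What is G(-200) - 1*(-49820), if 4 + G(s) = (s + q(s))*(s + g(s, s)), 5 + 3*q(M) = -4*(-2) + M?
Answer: 465857/3 ≈ 1.5529e+5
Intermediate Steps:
q(M) = 1 + M/3 (q(M) = -5/3 + (-4*(-2) + M)/3 = -5/3 + (8 + M)/3 = -5/3 + (8/3 + M/3) = 1 + M/3)
G(s) = -4 + (1 + 4*s/3)*(3 + 2*s) (G(s) = -4 + (s + (1 + s/3))*(s + (3 + s)) = -4 + (1 + 4*s/3)*(3 + 2*s))
G(-200) - 1*(-49820) = (-1 + 6*(-200) + (8/3)*(-200)²) - 1*(-49820) = (-1 - 1200 + (8/3)*40000) + 49820 = (-1 - 1200 + 320000/3) + 49820 = 316397/3 + 49820 = 465857/3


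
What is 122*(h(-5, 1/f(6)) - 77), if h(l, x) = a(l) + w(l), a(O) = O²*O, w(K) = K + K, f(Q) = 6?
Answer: -25864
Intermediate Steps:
w(K) = 2*K
a(O) = O³
h(l, x) = l³ + 2*l
122*(h(-5, 1/f(6)) - 77) = 122*(-5*(2 + (-5)²) - 77) = 122*(-5*(2 + 25) - 77) = 122*(-5*27 - 77) = 122*(-135 - 77) = 122*(-212) = -25864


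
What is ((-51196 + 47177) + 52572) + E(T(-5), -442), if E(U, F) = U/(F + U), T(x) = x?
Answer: 21703196/447 ≈ 48553.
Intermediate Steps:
((-51196 + 47177) + 52572) + E(T(-5), -442) = ((-51196 + 47177) + 52572) - 5/(-442 - 5) = (-4019 + 52572) - 5/(-447) = 48553 - 5*(-1/447) = 48553 + 5/447 = 21703196/447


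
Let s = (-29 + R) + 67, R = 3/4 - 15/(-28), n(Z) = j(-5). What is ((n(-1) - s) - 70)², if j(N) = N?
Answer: 640000/49 ≈ 13061.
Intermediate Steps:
n(Z) = -5
R = 9/7 (R = 3*(¼) - 15*(-1/28) = ¾ + 15/28 = 9/7 ≈ 1.2857)
s = 275/7 (s = (-29 + 9/7) + 67 = -194/7 + 67 = 275/7 ≈ 39.286)
((n(-1) - s) - 70)² = ((-5 - 1*275/7) - 70)² = ((-5 - 275/7) - 70)² = (-310/7 - 70)² = (-800/7)² = 640000/49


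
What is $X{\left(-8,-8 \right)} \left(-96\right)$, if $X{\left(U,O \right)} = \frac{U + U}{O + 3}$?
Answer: $- \frac{1536}{5} \approx -307.2$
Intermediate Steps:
$X{\left(U,O \right)} = \frac{2 U}{3 + O}$
$X{\left(-8,-8 \right)} \left(-96\right) = 2 \left(-8\right) \frac{1}{3 - 8} \left(-96\right) = 2 \left(-8\right) \frac{1}{-5} \left(-96\right) = 2 \left(-8\right) \left(- \frac{1}{5}\right) \left(-96\right) = \frac{16}{5} \left(-96\right) = - \frac{1536}{5}$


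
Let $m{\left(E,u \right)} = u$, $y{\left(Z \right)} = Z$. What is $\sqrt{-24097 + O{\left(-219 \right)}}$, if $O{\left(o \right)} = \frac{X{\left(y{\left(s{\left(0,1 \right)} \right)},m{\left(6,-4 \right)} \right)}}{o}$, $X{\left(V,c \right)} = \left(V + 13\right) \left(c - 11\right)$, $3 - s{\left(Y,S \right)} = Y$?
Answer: $\frac{i \sqrt{128407073}}{73} \approx 155.23 i$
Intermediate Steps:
$s{\left(Y,S \right)} = 3 - Y$
$X{\left(V,c \right)} = \left(-11 + c\right) \left(13 + V\right)$ ($X{\left(V,c \right)} = \left(13 + V\right) \left(-11 + c\right) = \left(-11 + c\right) \left(13 + V\right)$)
$O{\left(o \right)} = - \frac{240}{o}$ ($O{\left(o \right)} = \frac{-143 - 11 \left(3 - 0\right) + 13 \left(-4\right) + \left(3 - 0\right) \left(-4\right)}{o} = \frac{-143 - 11 \left(3 + 0\right) - 52 + \left(3 + 0\right) \left(-4\right)}{o} = \frac{-143 - 33 - 52 + 3 \left(-4\right)}{o} = \frac{-143 - 33 - 52 - 12}{o} = - \frac{240}{o}$)
$\sqrt{-24097 + O{\left(-219 \right)}} = \sqrt{-24097 - \frac{240}{-219}} = \sqrt{-24097 - - \frac{80}{73}} = \sqrt{-24097 + \frac{80}{73}} = \sqrt{- \frac{1759001}{73}} = \frac{i \sqrt{128407073}}{73}$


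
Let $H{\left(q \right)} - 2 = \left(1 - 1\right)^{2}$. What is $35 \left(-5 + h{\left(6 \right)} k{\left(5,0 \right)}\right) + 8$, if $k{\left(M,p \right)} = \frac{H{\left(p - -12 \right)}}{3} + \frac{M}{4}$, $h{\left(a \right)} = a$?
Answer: $\frac{471}{2} \approx 235.5$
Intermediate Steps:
$H{\left(q \right)} = 2$ ($H{\left(q \right)} = 2 + \left(1 - 1\right)^{2} = 2 + 0^{2} = 2 + 0 = 2$)
$k{\left(M,p \right)} = \frac{2}{3} + \frac{M}{4}$
$35 \left(-5 + h{\left(6 \right)} k{\left(5,0 \right)}\right) + 8 = 35 \left(-5 + 6 \left(\frac{2}{3} + \frac{1}{4} \cdot 5\right)\right) + 8 = 35 \left(-5 + 6 \left(\frac{2}{3} + \frac{5}{4}\right)\right) + 8 = 35 \left(-5 + 6 \cdot \frac{23}{12}\right) + 8 = 35 \left(-5 + \frac{23}{2}\right) + 8 = 35 \cdot \frac{13}{2} + 8 = \frac{455}{2} + 8 = \frac{471}{2}$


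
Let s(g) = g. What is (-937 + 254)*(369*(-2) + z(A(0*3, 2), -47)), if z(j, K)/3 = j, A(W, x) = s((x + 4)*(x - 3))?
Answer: 516348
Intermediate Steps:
A(W, x) = (-3 + x)*(4 + x) (A(W, x) = (x + 4)*(x - 3) = (4 + x)*(-3 + x) = (-3 + x)*(4 + x))
z(j, K) = 3*j
(-937 + 254)*(369*(-2) + z(A(0*3, 2), -47)) = (-937 + 254)*(369*(-2) + 3*(-12 + 2 + 2²)) = -683*(-738 + 3*(-12 + 2 + 4)) = -683*(-738 + 3*(-6)) = -683*(-738 - 18) = -683*(-756) = 516348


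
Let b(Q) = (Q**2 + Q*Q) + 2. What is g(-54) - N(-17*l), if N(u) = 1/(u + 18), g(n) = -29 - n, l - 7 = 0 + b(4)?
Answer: 16976/679 ≈ 25.001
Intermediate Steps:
b(Q) = 2 + 2*Q**2 (b(Q) = (Q**2 + Q**2) + 2 = 2*Q**2 + 2 = 2 + 2*Q**2)
l = 41 (l = 7 + (0 + (2 + 2*4**2)) = 7 + (0 + (2 + 2*16)) = 7 + (0 + (2 + 32)) = 7 + (0 + 34) = 7 + 34 = 41)
N(u) = 1/(18 + u)
g(-54) - N(-17*l) = (-29 - 1*(-54)) - 1/(18 - 17*41) = (-29 + 54) - 1/(18 - 697) = 25 - 1/(-679) = 25 - 1*(-1/679) = 25 + 1/679 = 16976/679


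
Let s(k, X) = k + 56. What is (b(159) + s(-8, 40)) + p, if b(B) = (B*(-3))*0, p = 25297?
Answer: 25345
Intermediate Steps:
s(k, X) = 56 + k
b(B) = 0 (b(B) = -3*B*0 = 0)
(b(159) + s(-8, 40)) + p = (0 + (56 - 8)) + 25297 = (0 + 48) + 25297 = 48 + 25297 = 25345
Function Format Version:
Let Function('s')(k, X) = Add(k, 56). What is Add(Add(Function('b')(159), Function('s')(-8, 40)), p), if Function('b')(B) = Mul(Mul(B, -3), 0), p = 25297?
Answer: 25345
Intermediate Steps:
Function('s')(k, X) = Add(56, k)
Function('b')(B) = 0 (Function('b')(B) = Mul(Mul(-3, B), 0) = 0)
Add(Add(Function('b')(159), Function('s')(-8, 40)), p) = Add(Add(0, Add(56, -8)), 25297) = Add(Add(0, 48), 25297) = Add(48, 25297) = 25345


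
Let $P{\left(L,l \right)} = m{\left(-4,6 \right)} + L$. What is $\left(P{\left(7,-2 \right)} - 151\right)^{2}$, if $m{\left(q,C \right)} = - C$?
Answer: $22500$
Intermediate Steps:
$P{\left(L,l \right)} = -6 + L$ ($P{\left(L,l \right)} = \left(-1\right) 6 + L = -6 + L$)
$\left(P{\left(7,-2 \right)} - 151\right)^{2} = \left(\left(-6 + 7\right) - 151\right)^{2} = \left(1 - 151\right)^{2} = \left(-150\right)^{2} = 22500$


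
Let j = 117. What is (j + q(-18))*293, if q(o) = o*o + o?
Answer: 123939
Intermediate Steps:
q(o) = o + o**2 (q(o) = o**2 + o = o + o**2)
(j + q(-18))*293 = (117 - 18*(1 - 18))*293 = (117 - 18*(-17))*293 = (117 + 306)*293 = 423*293 = 123939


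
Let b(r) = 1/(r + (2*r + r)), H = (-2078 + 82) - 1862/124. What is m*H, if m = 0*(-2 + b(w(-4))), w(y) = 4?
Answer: 0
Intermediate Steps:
H = -124683/62 (H = -1996 - 1862*1/124 = -1996 - 931/62 = -124683/62 ≈ -2011.0)
b(r) = 1/(4*r) (b(r) = 1/(r + 3*r) = 1/(4*r))
m = 0 (m = 0*(-2 + (¼)/4) = 0*(-2 + (¼)*(¼)) = 0*(-2 + 1/16) = 0*(-31/16) = 0)
m*H = 0*(-124683/62) = 0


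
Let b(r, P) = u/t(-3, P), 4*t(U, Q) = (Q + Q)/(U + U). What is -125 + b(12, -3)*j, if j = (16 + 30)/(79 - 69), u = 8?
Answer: 111/5 ≈ 22.200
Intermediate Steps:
t(U, Q) = Q/(4*U) (t(U, Q) = ((Q + Q)/(U + U))/4 = ((2*Q)/((2*U)))/4 = ((2*Q)*(1/(2*U)))/4 = (Q/U)/4 = Q/(4*U))
j = 23/5 (j = 46/10 = 46*(⅒) = 23/5 ≈ 4.6000)
b(r, P) = -96/P (b(r, P) = 8/(((¼)*P/(-3))) = 8/(((¼)*P*(-⅓))) = 8/((-P/12)) = 8*(-12/P) = -96/P)
-125 + b(12, -3)*j = -125 - 96/(-3)*(23/5) = -125 - 96*(-⅓)*(23/5) = -125 + 32*(23/5) = -125 + 736/5 = 111/5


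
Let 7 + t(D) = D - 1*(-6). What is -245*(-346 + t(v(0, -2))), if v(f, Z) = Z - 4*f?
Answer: 85505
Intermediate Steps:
t(D) = -1 + D (t(D) = -7 + (D - 1*(-6)) = -7 + (D + 6) = -7 + (6 + D) = -1 + D)
-245*(-346 + t(v(0, -2))) = -245*(-346 + (-1 + (-2 - 4*0))) = -245*(-346 + (-1 + (-2 + 0))) = -245*(-346 + (-1 - 2)) = -245*(-346 - 3) = -245*(-349) = 85505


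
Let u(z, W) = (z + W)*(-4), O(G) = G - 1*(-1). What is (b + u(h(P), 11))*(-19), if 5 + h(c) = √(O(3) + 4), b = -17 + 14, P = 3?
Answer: 513 + 152*√2 ≈ 727.96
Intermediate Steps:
O(G) = 1 + G (O(G) = G + 1 = 1 + G)
b = -3
h(c) = -5 + 2*√2 (h(c) = -5 + √((1 + 3) + 4) = -5 + √(4 + 4) = -5 + √8 = -5 + 2*√2)
u(z, W) = -4*W - 4*z (u(z, W) = (W + z)*(-4) = -4*W - 4*z)
(b + u(h(P), 11))*(-19) = (-3 + (-4*11 - 4*(-5 + 2*√2)))*(-19) = (-3 + (-44 + (20 - 8*√2)))*(-19) = (-3 + (-24 - 8*√2))*(-19) = (-27 - 8*√2)*(-19) = 513 + 152*√2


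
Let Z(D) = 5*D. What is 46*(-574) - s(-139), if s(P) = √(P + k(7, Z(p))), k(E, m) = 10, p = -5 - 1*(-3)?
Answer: -26404 - I*√129 ≈ -26404.0 - 11.358*I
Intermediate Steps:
p = -2 (p = -5 + 3 = -2)
s(P) = √(10 + P) (s(P) = √(P + 10) = √(10 + P))
46*(-574) - s(-139) = 46*(-574) - √(10 - 139) = -26404 - √(-129) = -26404 - I*√129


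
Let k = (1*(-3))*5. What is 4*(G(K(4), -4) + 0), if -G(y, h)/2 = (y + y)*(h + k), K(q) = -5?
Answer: -1520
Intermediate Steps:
k = -15 (k = -3*5 = -15)
G(y, h) = -4*y*(-15 + h) (G(y, h) = -2*(y + y)*(h - 15) = -2*2*y*(-15 + h) = -4*y*(-15 + h))
4*(G(K(4), -4) + 0) = 4*(4*(-5)*(15 - 1*(-4)) + 0) = 4*(4*(-5)*(15 + 4) + 0) = 4*(4*(-5)*19 + 0) = 4*(-380 + 0) = 4*(-380) = -1520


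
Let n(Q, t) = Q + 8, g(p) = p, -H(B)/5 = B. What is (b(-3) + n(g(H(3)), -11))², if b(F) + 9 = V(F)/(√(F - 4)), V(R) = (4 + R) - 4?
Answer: 1783/7 - 96*I*√7/7 ≈ 254.71 - 36.285*I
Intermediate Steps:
H(B) = -5*B
V(R) = R
n(Q, t) = 8 + Q
b(F) = -9 + F/√(-4 + F) (b(F) = -9 + F/(√(F - 4)) = -9 + F/(√(-4 + F)) = -9 + F/√(-4 + F))
(b(-3) + n(g(H(3)), -11))² = ((-9 - 3/√(-4 - 3)) + (8 - 5*3))² = ((-9 - (-3)*I*√7/7) + (8 - 15))² = ((-9 - (-3)*I*√7/7) - 7)² = ((-9 + 3*I*√7/7) - 7)² = (-16 + 3*I*√7/7)²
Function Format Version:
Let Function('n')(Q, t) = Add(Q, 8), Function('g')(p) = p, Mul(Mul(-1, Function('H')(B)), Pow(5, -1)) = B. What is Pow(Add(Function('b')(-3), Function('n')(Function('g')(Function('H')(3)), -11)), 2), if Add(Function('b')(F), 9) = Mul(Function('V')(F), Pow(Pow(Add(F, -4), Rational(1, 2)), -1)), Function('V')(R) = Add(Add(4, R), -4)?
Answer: Add(Rational(1783, 7), Mul(Rational(-96, 7), I, Pow(7, Rational(1, 2)))) ≈ Add(254.71, Mul(-36.285, I))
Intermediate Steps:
Function('H')(B) = Mul(-5, B)
Function('V')(R) = R
Function('n')(Q, t) = Add(8, Q)
Function('b')(F) = Add(-9, Mul(F, Pow(Add(-4, F), Rational(-1, 2)))) (Function('b')(F) = Add(-9, Mul(F, Pow(Pow(Add(F, -4), Rational(1, 2)), -1))) = Add(-9, Mul(F, Pow(Pow(Add(-4, F), Rational(1, 2)), -1))) = Add(-9, Mul(F, Pow(Add(-4, F), Rational(-1, 2)))))
Pow(Add(Function('b')(-3), Function('n')(Function('g')(Function('H')(3)), -11)), 2) = Pow(Add(Add(-9, Mul(-3, Pow(Add(-4, -3), Rational(-1, 2)))), Add(8, Mul(-5, 3))), 2) = Pow(Add(Add(-9, Mul(-3, Pow(-7, Rational(-1, 2)))), Add(8, -15)), 2) = Pow(Add(Add(-9, Mul(-3, Mul(Rational(-1, 7), I, Pow(7, Rational(1, 2))))), -7), 2) = Pow(Add(Add(-9, Mul(Rational(3, 7), I, Pow(7, Rational(1, 2)))), -7), 2) = Pow(Add(-16, Mul(Rational(3, 7), I, Pow(7, Rational(1, 2)))), 2)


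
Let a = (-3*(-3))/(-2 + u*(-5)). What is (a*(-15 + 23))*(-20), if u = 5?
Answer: 160/3 ≈ 53.333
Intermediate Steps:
a = -⅓ (a = (-3*(-3))/(-2 + 5*(-5)) = 9/(-2 - 25) = 9/(-27) = 9*(-1/27) = -⅓ ≈ -0.33333)
(a*(-15 + 23))*(-20) = -(-15 + 23)/3*(-20) = -⅓*8*(-20) = -8/3*(-20) = 160/3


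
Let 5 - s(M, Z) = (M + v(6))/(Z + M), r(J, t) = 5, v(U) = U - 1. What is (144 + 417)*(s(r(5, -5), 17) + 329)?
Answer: 187119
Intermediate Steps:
v(U) = -1 + U
s(M, Z) = 5 - (5 + M)/(M + Z) (s(M, Z) = 5 - (M + (-1 + 6))/(Z + M) = 5 - (M + 5)/(M + Z) = 5 - (5 + M)/(M + Z))
(144 + 417)*(s(r(5, -5), 17) + 329) = (144 + 417)*((-5 + 4*5 + 5*17)/(5 + 17) + 329) = 561*((-5 + 20 + 85)/22 + 329) = 561*((1/22)*100 + 329) = 561*(50/11 + 329) = 561*(3669/11) = 187119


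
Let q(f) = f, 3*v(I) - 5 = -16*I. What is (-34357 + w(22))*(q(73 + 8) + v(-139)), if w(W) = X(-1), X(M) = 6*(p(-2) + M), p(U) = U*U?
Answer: -28295336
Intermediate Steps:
p(U) = U²
v(I) = 5/3 - 16*I/3 (v(I) = 5/3 + (-16*I)/3 = 5/3 - 16*I/3)
X(M) = 24 + 6*M (X(M) = 6*((-2)² + M) = 6*(4 + M) = 24 + 6*M)
w(W) = 18 (w(W) = 24 + 6*(-1) = 24 - 6 = 18)
(-34357 + w(22))*(q(73 + 8) + v(-139)) = (-34357 + 18)*((73 + 8) + (5/3 - 16/3*(-139))) = -34339*(81 + (5/3 + 2224/3)) = -34339*(81 + 743) = -34339*824 = -28295336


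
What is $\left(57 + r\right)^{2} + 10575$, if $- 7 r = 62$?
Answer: $\frac{631744}{49} \approx 12893.0$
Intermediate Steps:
$r = - \frac{62}{7}$ ($r = \left(- \frac{1}{7}\right) 62 = - \frac{62}{7} \approx -8.8571$)
$\left(57 + r\right)^{2} + 10575 = \left(57 - \frac{62}{7}\right)^{2} + 10575 = \left(\frac{337}{7}\right)^{2} + 10575 = \frac{113569}{49} + 10575 = \frac{631744}{49}$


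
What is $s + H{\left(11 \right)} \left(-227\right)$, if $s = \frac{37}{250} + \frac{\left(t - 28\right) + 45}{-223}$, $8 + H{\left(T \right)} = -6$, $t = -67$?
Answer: $\frac{177194251}{55750} \approx 3178.4$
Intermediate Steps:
$H{\left(T \right)} = -14$ ($H{\left(T \right)} = -8 - 6 = -14$)
$s = \frac{20751}{55750}$ ($s = \frac{37}{250} + \frac{\left(-67 - 28\right) + 45}{-223} = 37 \cdot \frac{1}{250} + \left(-95 + 45\right) \left(- \frac{1}{223}\right) = \frac{37}{250} - - \frac{50}{223} = \frac{37}{250} + \frac{50}{223} = \frac{20751}{55750} \approx 0.37222$)
$s + H{\left(11 \right)} \left(-227\right) = \frac{20751}{55750} - -3178 = \frac{20751}{55750} + 3178 = \frac{177194251}{55750}$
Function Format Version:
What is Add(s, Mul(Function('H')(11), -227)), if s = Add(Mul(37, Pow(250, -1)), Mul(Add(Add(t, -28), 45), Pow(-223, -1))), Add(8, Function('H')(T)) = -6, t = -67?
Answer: Rational(177194251, 55750) ≈ 3178.4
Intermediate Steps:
Function('H')(T) = -14 (Function('H')(T) = Add(-8, -6) = -14)
s = Rational(20751, 55750) (s = Add(Mul(37, Pow(250, -1)), Mul(Add(Add(-67, -28), 45), Pow(-223, -1))) = Add(Mul(37, Rational(1, 250)), Mul(Add(-95, 45), Rational(-1, 223))) = Add(Rational(37, 250), Mul(-50, Rational(-1, 223))) = Add(Rational(37, 250), Rational(50, 223)) = Rational(20751, 55750) ≈ 0.37222)
Add(s, Mul(Function('H')(11), -227)) = Add(Rational(20751, 55750), Mul(-14, -227)) = Add(Rational(20751, 55750), 3178) = Rational(177194251, 55750)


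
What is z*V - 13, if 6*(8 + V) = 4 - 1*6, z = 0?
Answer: -13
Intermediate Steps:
V = -25/3 (V = -8 + (4 - 1*6)/6 = -8 + (4 - 6)/6 = -8 + (⅙)*(-2) = -8 - ⅓ = -25/3 ≈ -8.3333)
z*V - 13 = 0*(-25/3) - 13 = 0 - 13 = -13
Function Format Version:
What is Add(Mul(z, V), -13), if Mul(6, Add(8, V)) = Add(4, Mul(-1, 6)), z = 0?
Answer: -13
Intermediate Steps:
V = Rational(-25, 3) (V = Add(-8, Mul(Rational(1, 6), Add(4, Mul(-1, 6)))) = Add(-8, Mul(Rational(1, 6), Add(4, -6))) = Add(-8, Mul(Rational(1, 6), -2)) = Add(-8, Rational(-1, 3)) = Rational(-25, 3) ≈ -8.3333)
Add(Mul(z, V), -13) = Add(Mul(0, Rational(-25, 3)), -13) = Add(0, -13) = -13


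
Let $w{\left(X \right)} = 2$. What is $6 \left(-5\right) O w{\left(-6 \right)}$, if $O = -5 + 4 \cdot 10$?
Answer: $-2100$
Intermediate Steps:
$O = 35$ ($O = -5 + 40 = 35$)
$6 \left(-5\right) O w{\left(-6 \right)} = 6 \left(-5\right) 35 \cdot 2 = \left(-30\right) 35 \cdot 2 = \left(-1050\right) 2 = -2100$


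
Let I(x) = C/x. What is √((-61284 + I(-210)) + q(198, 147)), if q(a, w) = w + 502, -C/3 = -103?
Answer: 3*I*√33013190/70 ≈ 246.24*I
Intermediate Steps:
C = 309 (C = -3*(-103) = 309)
q(a, w) = 502 + w
I(x) = 309/x
√((-61284 + I(-210)) + q(198, 147)) = √((-61284 + 309/(-210)) + (502 + 147)) = √((-61284 + 309*(-1/210)) + 649) = √((-61284 - 103/70) + 649) = √(-4289983/70 + 649) = √(-4244553/70) = 3*I*√33013190/70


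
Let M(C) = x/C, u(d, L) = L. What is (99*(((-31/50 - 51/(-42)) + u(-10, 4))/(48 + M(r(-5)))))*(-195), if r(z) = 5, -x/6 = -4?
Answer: -23517/14 ≈ -1679.8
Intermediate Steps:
x = 24 (x = -6*(-4) = 24)
M(C) = 24/C
(99*(((-31/50 - 51/(-42)) + u(-10, 4))/(48 + M(r(-5)))))*(-195) = (99*(((-31/50 - 51/(-42)) + 4)/(48 + 24/5)))*(-195) = (99*(((-31*1/50 - 51*(-1/42)) + 4)/(48 + 24*(1/5))))*(-195) = (99*(((-31/50 + 17/14) + 4)/(48 + 24/5)))*(-195) = (99*((104/175 + 4)/(264/5)))*(-195) = (99*((804/175)*(5/264)))*(-195) = (99*(67/770))*(-195) = (603/70)*(-195) = -23517/14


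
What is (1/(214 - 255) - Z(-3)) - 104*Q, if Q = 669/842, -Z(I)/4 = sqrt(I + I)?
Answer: -1426729/17261 + 4*I*sqrt(6) ≈ -82.656 + 9.798*I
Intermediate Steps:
Z(I) = -4*sqrt(2)*sqrt(I) (Z(I) = -4*sqrt(I + I) = -4*sqrt(2)*sqrt(I))
Q = 669/842 (Q = 669*(1/842) = 669/842 ≈ 0.79454)
(1/(214 - 255) - Z(-3)) - 104*Q = (1/(214 - 255) - (-4)*sqrt(2)*sqrt(-3)) - 104*669/842 = (1/(-41) - (-4)*sqrt(2)*I*sqrt(3)) - 34788/421 = (-1/41 - (-4)*I*sqrt(6)) - 34788/421 = (-1/41 + 4*I*sqrt(6)) - 34788/421 = -1426729/17261 + 4*I*sqrt(6)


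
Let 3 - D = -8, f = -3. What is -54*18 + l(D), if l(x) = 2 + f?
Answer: -973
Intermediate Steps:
D = 11 (D = 3 - 1*(-8) = 3 + 8 = 11)
l(x) = -1 (l(x) = 2 - 3 = -1)
-54*18 + l(D) = -54*18 - 1 = -972 - 1 = -973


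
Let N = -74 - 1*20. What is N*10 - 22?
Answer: -962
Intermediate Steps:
N = -94 (N = -74 - 20 = -94)
N*10 - 22 = -94*10 - 22 = -940 - 22 = -962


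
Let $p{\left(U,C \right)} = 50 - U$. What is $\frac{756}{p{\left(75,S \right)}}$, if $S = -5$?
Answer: $- \frac{756}{25} \approx -30.24$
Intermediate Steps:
$\frac{756}{p{\left(75,S \right)}} = \frac{756}{50 - 75} = \frac{756}{-25} = 756 \left(- \frac{1}{25}\right) = - \frac{756}{25}$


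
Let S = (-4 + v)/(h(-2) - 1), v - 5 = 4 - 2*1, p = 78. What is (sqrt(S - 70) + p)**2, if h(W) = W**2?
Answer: (78 + I*sqrt(69))**2 ≈ 6015.0 + 1295.8*I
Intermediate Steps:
v = 7 (v = 5 + (4 - 2*1) = 5 + (4 - 2) = 5 + 2 = 7)
S = 1 (S = (-4 + 7)/((-2)**2 - 1) = 3/(4 - 1) = 3/3 = 3*(1/3) = 1)
(sqrt(S - 70) + p)**2 = (sqrt(1 - 70) + 78)**2 = (sqrt(-69) + 78)**2 = (I*sqrt(69) + 78)**2 = (78 + I*sqrt(69))**2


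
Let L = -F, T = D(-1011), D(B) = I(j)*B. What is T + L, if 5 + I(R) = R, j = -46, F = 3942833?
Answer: -3891272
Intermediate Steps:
I(R) = -5 + R
D(B) = -51*B (D(B) = (-5 - 46)*B = -51*B)
T = 51561 (T = -51*(-1011) = 51561)
L = -3942833 (L = -1*3942833 = -3942833)
T + L = 51561 - 3942833 = -3891272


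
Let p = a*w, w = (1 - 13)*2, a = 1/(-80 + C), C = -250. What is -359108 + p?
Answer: -19750936/55 ≈ -3.5911e+5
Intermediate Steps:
a = -1/330 (a = 1/(-80 - 250) = 1/(-330) = -1/330 ≈ -0.0030303)
w = -24 (w = -12*2 = -24)
p = 4/55 (p = -1/330*(-24) = 4/55 ≈ 0.072727)
-359108 + p = -359108 + 4/55 = -19750936/55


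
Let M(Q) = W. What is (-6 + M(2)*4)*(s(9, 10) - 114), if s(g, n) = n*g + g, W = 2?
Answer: -30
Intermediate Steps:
M(Q) = 2
s(g, n) = g + g*n (s(g, n) = g*n + g = g + g*n)
(-6 + M(2)*4)*(s(9, 10) - 114) = (-6 + 2*4)*(9*(1 + 10) - 114) = (-6 + 8)*(9*11 - 114) = 2*(99 - 114) = 2*(-15) = -30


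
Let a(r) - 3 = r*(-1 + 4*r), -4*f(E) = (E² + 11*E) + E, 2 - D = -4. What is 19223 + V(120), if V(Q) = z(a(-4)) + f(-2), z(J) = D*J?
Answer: 19654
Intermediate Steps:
D = 6 (D = 2 - 1*(-4) = 2 + 4 = 6)
f(E) = -3*E - E²/4 (f(E) = -((E² + 11*E) + E)/4 = -(E² + 12*E)/4 = -3*E - E²/4)
a(r) = 3 + r*(-1 + 4*r)
z(J) = 6*J
V(Q) = 431 (V(Q) = 6*(3 - 1*(-4) + 4*(-4)²) - ¼*(-2)*(12 - 2) = 6*(3 + 4 + 4*16) - ¼*(-2)*10 = 6*(3 + 4 + 64) + 5 = 6*71 + 5 = 426 + 5 = 431)
19223 + V(120) = 19223 + 431 = 19654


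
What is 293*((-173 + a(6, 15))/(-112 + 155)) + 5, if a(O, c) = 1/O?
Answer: -302551/258 ≈ -1172.7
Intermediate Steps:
293*((-173 + a(6, 15))/(-112 + 155)) + 5 = 293*((-173 + 1/6)/(-112 + 155)) + 5 = 293*((-173 + 1/6)/43) + 5 = 293*(-1037/6*1/43) + 5 = 293*(-1037/258) + 5 = -303841/258 + 5 = -302551/258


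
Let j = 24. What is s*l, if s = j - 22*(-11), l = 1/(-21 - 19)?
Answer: -133/20 ≈ -6.6500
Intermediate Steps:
l = -1/40 (l = 1/(-40) = -1/40 ≈ -0.025000)
s = 266 (s = 24 - 22*(-11) = 24 + 242 = 266)
s*l = 266*(-1/40) = -133/20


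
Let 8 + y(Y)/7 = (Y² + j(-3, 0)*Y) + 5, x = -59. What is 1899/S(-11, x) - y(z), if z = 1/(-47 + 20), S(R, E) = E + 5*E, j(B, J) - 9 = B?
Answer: 1477991/86022 ≈ 17.182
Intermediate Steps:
j(B, J) = 9 + B
S(R, E) = 6*E
z = -1/27 (z = 1/(-27) = -1/27 ≈ -0.037037)
y(Y) = -21 + 7*Y² + 42*Y (y(Y) = -56 + 7*((Y² + (9 - 3)*Y) + 5) = -56 + 7*((Y² + 6*Y) + 5) = -56 + 7*(5 + Y² + 6*Y) = -56 + (35 + 7*Y² + 42*Y) = -21 + 7*Y² + 42*Y)
1899/S(-11, x) - y(z) = 1899/((6*(-59))) - (-21 + 7*(-1/27)² + 42*(-1/27)) = 1899/(-354) - (-21 + 7*(1/729) - 14/9) = 1899*(-1/354) - (-21 + 7/729 - 14/9) = -633/118 - 1*(-16436/729) = -633/118 + 16436/729 = 1477991/86022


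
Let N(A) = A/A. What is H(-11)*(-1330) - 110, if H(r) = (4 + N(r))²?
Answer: -33360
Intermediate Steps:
N(A) = 1
H(r) = 25 (H(r) = (4 + 1)² = 5² = 25)
H(-11)*(-1330) - 110 = 25*(-1330) - 110 = -33250 - 110 = -33360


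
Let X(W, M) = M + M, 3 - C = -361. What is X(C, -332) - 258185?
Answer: -258849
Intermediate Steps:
C = 364 (C = 3 - 1*(-361) = 3 + 361 = 364)
X(W, M) = 2*M
X(C, -332) - 258185 = 2*(-332) - 258185 = -664 - 258185 = -258849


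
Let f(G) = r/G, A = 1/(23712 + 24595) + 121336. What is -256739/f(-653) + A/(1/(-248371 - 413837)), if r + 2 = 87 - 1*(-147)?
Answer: -900488650218563099/11207224 ≈ -8.0349e+10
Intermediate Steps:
r = 232 (r = -2 + (87 - 1*(-147)) = -2 + (87 + 147) = -2 + 234 = 232)
A = 5861378153/48307 (A = 1/48307 + 121336 = 5861378153/48307 ≈ 1.2134e+5)
f(G) = 232/G
-256739/f(-653) + A/(1/(-248371 - 413837)) = -256739/(232/(-653)) + 5861378153/(48307*(1/(-248371 - 413837))) = -256739/(232*(-1/653)) + 5861378153/(48307*(1/(-662208))) = -256739/(-232/653) + 5861378153/(48307*(-1/662208)) = -256739*(-653/232) + (5861378153/48307)*(-662208) = 167650567/232 - 3881451503941824/48307 = -900488650218563099/11207224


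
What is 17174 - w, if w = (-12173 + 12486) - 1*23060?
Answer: 39921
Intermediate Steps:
w = -22747 (w = 313 - 23060 = -22747)
17174 - w = 17174 - 1*(-22747) = 17174 + 22747 = 39921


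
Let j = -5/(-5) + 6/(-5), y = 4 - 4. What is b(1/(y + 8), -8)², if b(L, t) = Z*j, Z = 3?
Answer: 9/25 ≈ 0.36000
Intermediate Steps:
y = 0
j = -⅕ (j = -5*(-⅕) + 6*(-⅕) = 1 - 6/5 = -⅕ ≈ -0.20000)
b(L, t) = -⅗ (b(L, t) = 3*(-⅕) = -⅗)
b(1/(y + 8), -8)² = (-⅗)² = 9/25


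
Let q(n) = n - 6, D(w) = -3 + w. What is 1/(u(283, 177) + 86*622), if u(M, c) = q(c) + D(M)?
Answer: 1/53943 ≈ 1.8538e-5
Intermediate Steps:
q(n) = -6 + n
u(M, c) = -9 + M + c (u(M, c) = (-6 + c) + (-3 + M) = -9 + M + c)
1/(u(283, 177) + 86*622) = 1/((-9 + 283 + 177) + 86*622) = 1/(451 + 53492) = 1/53943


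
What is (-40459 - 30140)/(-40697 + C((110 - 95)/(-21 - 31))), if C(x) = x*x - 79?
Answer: 63633232/36752693 ≈ 1.7314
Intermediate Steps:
C(x) = -79 + x² (C(x) = x² - 79 = -79 + x²)
(-40459 - 30140)/(-40697 + C((110 - 95)/(-21 - 31))) = (-40459 - 30140)/(-40697 + (-79 + ((110 - 95)/(-21 - 31))²)) = -70599/(-40697 + (-79 + (15/(-52))²)) = -70599/(-40697 + (-79 + (15*(-1/52))²)) = -70599/(-40697 + (-79 + (-15/52)²)) = -70599/(-40697 + (-79 + 225/2704)) = -70599/(-40697 - 213391/2704) = -70599/(-110258079/2704) = -70599*(-2704/110258079) = 63633232/36752693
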